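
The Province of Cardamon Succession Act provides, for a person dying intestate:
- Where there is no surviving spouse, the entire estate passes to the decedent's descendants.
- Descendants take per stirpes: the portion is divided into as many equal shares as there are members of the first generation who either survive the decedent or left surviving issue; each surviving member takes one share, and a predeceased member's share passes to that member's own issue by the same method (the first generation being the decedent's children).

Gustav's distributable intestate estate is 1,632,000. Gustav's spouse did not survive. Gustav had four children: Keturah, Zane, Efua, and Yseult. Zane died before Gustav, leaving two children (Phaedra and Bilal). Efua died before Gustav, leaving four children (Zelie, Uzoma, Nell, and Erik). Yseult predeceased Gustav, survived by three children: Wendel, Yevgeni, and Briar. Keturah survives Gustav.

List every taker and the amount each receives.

The entire 1,632,000 passes to the descendants.
That amount (1,632,000) is divided into 4 shares of 408,000: Keturah takes 408,000; Zane's 408,000 share passes to Zane's issue; Efua's 408,000 share passes to Efua's issue; Yseult's 408,000 share passes to Yseult's issue.
Zane's share (408,000) is divided into 2 shares of 204,000: Phaedra and Bilal each take 204,000.
Efua's share (408,000) is divided into 4 shares of 102,000: Zelie, Uzoma, Nell, and Erik each take 102,000.
Yseult's share (408,000) is divided into 3 shares of 136,000: Wendel, Yevgeni, and Briar each take 136,000.

Keturah: 408,000; Phaedra: 204,000; Bilal: 204,000; Zelie: 102,000; Uzoma: 102,000; Nell: 102,000; Erik: 102,000; Wendel: 136,000; Yevgeni: 136,000; Briar: 136,000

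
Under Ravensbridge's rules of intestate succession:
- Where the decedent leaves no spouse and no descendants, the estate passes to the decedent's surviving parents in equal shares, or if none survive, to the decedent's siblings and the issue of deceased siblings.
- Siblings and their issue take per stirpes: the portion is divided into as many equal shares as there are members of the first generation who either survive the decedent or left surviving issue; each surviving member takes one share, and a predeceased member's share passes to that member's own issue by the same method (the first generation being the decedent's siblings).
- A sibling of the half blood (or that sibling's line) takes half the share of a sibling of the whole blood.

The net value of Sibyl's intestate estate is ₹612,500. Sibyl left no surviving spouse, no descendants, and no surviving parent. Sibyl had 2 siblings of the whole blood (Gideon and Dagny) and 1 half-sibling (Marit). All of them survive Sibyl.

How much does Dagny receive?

The entire ₹612,500 passes to the siblings and their issue.
Counting each half-blood sibling's line as half a unit, there are 5/2 units in ₹612,500, so one unit is ₹245,000. Whole-blood lines (Gideon and Dagny) take ₹245,000 each; half-blood lines (Marit) take ₹122,500 each.

Dagny receives ₹245,000.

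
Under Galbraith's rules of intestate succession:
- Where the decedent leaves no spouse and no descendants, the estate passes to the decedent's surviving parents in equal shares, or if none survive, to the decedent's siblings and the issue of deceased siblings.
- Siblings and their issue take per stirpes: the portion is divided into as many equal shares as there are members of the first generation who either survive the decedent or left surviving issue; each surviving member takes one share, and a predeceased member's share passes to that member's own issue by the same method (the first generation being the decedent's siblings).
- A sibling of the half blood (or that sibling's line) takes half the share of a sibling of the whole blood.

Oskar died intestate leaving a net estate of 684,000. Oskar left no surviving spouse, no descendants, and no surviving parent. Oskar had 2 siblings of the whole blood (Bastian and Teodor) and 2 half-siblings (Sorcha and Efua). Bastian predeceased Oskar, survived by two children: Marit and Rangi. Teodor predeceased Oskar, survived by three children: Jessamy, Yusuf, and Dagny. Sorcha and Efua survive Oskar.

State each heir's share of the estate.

Sorcha: 114,000; Marit: 114,000; Rangi: 114,000; Efua: 114,000; Jessamy: 76,000; Yusuf: 76,000; Dagny: 76,000

The entire 684,000 passes to the siblings and their issue.
Counting each half-blood sibling's line as half a unit, there are 3 units in 684,000, so one unit is 228,000. Whole-blood lines (Bastian and Teodor) take 228,000 each; half-blood lines (Sorcha and Efua) take 114,000 each.
Bastian's share (228,000) is divided into 2 shares of 114,000: Marit and Rangi each take 114,000.
Teodor's share (228,000) is divided into 3 shares of 76,000: Jessamy, Yusuf, and Dagny each take 76,000.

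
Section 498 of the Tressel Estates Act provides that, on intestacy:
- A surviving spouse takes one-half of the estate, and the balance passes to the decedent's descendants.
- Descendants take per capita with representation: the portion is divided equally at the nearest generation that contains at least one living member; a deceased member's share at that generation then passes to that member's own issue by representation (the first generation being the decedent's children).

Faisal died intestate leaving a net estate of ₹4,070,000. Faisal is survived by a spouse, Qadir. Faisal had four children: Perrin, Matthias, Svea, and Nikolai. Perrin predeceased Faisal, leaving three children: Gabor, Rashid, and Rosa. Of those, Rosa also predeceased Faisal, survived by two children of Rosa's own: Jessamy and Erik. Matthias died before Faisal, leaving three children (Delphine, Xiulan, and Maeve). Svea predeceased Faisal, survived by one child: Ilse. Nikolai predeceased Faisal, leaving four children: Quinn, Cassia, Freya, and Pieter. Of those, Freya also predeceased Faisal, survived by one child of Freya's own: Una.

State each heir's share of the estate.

Qadir: ₹2,035,000; Gabor: ₹185,000; Rashid: ₹185,000; Jessamy: ₹92,500; Erik: ₹92,500; Delphine: ₹185,000; Xiulan: ₹185,000; Maeve: ₹185,000; Ilse: ₹185,000; Quinn: ₹185,000; Cassia: ₹185,000; Una: ₹185,000; Pieter: ₹185,000

Qadir takes one-half of ₹4,070,000 = ₹2,035,000. The remaining ₹2,035,000 passes to the descendants.
No child survives, so the initial division is made at the grandchildren's generation.
The descendants' portion (₹2,035,000) is divided into 11 shares of ₹185,000: Gabor, Rashid, Delphine, Xiulan, Maeve, Ilse, Quinn, Cassia, and Pieter each take ₹185,000; Rosa's ₹185,000 share passes to Rosa's issue; Freya's ₹185,000 share passes to Freya's issue.
Rosa's share (₹185,000) is divided into 2 shares of ₹92,500: Jessamy and Erik each take ₹92,500.
Freya's share (₹185,000) passes entirely to Una.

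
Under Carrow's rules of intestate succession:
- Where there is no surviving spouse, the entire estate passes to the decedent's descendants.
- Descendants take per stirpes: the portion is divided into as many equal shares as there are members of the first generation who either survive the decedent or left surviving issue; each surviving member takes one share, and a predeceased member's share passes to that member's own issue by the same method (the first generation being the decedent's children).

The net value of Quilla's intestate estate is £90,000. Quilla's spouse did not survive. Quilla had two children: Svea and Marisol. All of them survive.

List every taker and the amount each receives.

The entire £90,000 passes to the descendants.
That amount (£90,000) is divided into 2 shares of £45,000: Svea and Marisol each take £45,000.

Svea: £45,000; Marisol: £45,000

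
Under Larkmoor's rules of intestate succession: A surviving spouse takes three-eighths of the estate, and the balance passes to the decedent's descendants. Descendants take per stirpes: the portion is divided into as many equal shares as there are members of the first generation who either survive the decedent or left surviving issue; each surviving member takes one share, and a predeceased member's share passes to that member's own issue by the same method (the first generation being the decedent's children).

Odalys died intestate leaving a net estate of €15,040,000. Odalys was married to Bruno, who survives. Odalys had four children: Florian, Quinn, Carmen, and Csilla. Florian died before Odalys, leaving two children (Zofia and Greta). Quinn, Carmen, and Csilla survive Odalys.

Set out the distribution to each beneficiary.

Bruno: €5,640,000; Zofia: €1,175,000; Greta: €1,175,000; Quinn: €2,350,000; Carmen: €2,350,000; Csilla: €2,350,000

Bruno takes three-eighths of €15,040,000 = €5,640,000. The remaining €9,400,000 passes to the descendants.
The descendants' portion (€9,400,000) is divided into 4 shares of €2,350,000: Quinn, Carmen, and Csilla each take €2,350,000; Florian's €2,350,000 share passes to Florian's issue.
Florian's share (€2,350,000) is divided into 2 shares of €1,175,000: Zofia and Greta each take €1,175,000.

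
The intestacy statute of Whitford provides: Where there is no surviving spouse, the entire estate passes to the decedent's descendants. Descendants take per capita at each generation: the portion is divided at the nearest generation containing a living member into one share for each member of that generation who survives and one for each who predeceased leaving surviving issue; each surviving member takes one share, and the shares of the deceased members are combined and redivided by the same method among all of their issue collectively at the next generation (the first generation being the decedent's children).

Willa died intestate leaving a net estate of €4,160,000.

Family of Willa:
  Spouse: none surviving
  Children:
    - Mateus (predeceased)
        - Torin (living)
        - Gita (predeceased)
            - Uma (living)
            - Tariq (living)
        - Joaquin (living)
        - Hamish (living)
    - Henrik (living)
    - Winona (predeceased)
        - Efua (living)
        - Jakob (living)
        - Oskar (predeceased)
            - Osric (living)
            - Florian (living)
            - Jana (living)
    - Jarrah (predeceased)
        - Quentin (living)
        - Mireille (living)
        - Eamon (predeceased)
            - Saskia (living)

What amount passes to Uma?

Uma receives €156,000.

The entire €4,160,000 passes to the descendants.
That amount (€4,160,000) is divided at the children's generation into 4 shares of €1,040,000. Henrik takes €1,040,000. The 3 shares of the deceased (Mateus, Winona, and Jarrah) are combined into a pool of €3,120,000.
That pool (€3,120,000) is divided at the grandchildren's generation into 10 shares of €312,000. Torin, Joaquin, Hamish, Efua, Jakob, Quentin, and Mireille each take €312,000. The 3 shares of the deceased (Gita, Oskar, and Eamon) are combined into a pool of €936,000.
That pool (€936,000) is divided at the great-grandchildren's generation equally among Uma, Tariq, Osric, Florian, Jana, and Saskia: €156,000 each.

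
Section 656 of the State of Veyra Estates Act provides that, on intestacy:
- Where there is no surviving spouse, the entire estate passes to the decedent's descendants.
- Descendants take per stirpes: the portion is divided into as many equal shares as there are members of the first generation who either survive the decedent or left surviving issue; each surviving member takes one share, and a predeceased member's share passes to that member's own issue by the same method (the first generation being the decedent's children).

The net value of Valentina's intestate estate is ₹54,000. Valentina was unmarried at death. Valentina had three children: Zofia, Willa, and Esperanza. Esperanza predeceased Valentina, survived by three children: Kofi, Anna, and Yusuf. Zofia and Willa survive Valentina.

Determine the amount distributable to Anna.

The entire ₹54,000 passes to the descendants.
That amount (₹54,000) is divided into 3 shares of ₹18,000: Zofia and Willa each take ₹18,000; Esperanza's ₹18,000 share passes to Esperanza's issue.
Esperanza's share (₹18,000) is divided into 3 shares of ₹6,000: Kofi, Anna, and Yusuf each take ₹6,000.

Anna receives ₹6,000.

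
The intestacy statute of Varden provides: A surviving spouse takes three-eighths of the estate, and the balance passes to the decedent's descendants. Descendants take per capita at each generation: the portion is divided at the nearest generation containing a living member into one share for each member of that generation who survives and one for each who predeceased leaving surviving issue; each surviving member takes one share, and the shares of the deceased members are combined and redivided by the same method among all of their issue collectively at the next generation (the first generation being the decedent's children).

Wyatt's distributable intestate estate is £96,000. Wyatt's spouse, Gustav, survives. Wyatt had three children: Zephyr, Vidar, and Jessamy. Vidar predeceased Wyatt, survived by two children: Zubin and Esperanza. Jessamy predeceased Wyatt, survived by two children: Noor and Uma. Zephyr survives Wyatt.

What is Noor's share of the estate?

Gustav takes three-eighths of £96,000 = £36,000. The remaining £60,000 passes to the descendants.
The descendants' portion (£60,000) is divided at the children's generation into 3 shares of £20,000. Zephyr takes £20,000. The 2 shares of the deceased (Vidar and Jessamy) are combined into a pool of £40,000.
That pool (£40,000) is divided at the grandchildren's generation equally among Zubin, Esperanza, Noor, and Uma: £10,000 each.

Noor receives £10,000.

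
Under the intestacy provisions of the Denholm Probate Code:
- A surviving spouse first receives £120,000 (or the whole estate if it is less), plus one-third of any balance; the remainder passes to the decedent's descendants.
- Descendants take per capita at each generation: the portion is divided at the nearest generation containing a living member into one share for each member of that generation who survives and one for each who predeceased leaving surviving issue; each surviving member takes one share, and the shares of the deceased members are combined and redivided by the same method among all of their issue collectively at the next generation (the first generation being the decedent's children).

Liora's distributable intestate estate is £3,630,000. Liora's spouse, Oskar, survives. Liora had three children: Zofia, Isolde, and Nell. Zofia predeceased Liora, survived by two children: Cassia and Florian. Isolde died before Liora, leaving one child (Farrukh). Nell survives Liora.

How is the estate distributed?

Oskar first takes £120,000, leaving a balance of £3,510,000. Oskar then takes one-third of the balance (£1,170,000), for a total of £1,290,000. The remaining £2,340,000 passes to the descendants.
The descendants' portion (£2,340,000) is divided at the children's generation into 3 shares of £780,000. Nell takes £780,000. The 2 shares of the deceased (Zofia and Isolde) are combined into a pool of £1,560,000.
That pool (£1,560,000) is divided at the grandchildren's generation equally among Cassia, Florian, and Farrukh: £520,000 each.

Oskar: £1,290,000; Cassia: £520,000; Florian: £520,000; Farrukh: £520,000; Nell: £780,000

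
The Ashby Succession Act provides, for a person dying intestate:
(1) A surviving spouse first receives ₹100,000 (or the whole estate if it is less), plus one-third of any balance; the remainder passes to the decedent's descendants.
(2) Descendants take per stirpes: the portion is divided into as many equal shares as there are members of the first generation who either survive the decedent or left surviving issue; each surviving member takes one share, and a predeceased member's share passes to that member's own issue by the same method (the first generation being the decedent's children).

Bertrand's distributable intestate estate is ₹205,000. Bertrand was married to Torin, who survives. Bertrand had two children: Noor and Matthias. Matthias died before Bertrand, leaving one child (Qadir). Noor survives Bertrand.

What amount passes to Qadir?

Torin first takes ₹100,000, leaving a balance of ₹105,000. Torin then takes one-third of the balance (₹35,000), for a total of ₹135,000. The remaining ₹70,000 passes to the descendants.
The descendants' portion (₹70,000) is divided into 2 shares of ₹35,000: Noor takes ₹35,000; Matthias's ₹35,000 share passes to Matthias's issue.
Matthias's share (₹35,000) passes entirely to Qadir.

Qadir receives ₹35,000.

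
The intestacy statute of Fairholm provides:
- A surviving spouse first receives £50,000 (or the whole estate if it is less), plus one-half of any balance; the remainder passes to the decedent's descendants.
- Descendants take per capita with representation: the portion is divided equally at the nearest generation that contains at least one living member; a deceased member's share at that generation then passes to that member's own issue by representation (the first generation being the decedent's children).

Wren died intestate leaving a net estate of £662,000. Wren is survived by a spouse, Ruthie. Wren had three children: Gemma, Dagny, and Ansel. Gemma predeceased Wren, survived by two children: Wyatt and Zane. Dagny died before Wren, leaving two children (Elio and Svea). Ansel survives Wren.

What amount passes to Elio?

Elio receives £51,000.

Ruthie first takes £50,000, leaving a balance of £612,000. Ruthie then takes one-half of the balance (£306,000), for a total of £356,000. The remaining £306,000 passes to the descendants.
The descendants' portion (£306,000) is divided into 3 shares of £102,000: Ansel takes £102,000; Gemma's £102,000 share passes to Gemma's issue; Dagny's £102,000 share passes to Dagny's issue.
Gemma's share (£102,000) is divided into 2 shares of £51,000: Wyatt and Zane each take £51,000.
Dagny's share (£102,000) is divided into 2 shares of £51,000: Elio and Svea each take £51,000.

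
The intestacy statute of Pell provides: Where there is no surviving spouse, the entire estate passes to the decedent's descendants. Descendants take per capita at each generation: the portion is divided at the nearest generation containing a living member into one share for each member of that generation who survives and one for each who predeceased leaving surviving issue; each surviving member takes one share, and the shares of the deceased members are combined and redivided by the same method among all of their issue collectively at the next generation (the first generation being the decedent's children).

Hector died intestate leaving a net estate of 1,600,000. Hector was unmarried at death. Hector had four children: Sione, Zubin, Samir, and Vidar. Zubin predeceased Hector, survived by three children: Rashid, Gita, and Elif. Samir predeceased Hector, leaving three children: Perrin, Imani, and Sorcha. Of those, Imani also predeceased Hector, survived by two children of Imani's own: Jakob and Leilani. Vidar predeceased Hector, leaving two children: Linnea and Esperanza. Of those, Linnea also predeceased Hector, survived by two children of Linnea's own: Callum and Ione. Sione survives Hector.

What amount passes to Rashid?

The entire 1,600,000 passes to the descendants.
That amount (1,600,000) is divided at the children's generation into 4 shares of 400,000. Sione takes 400,000. The 3 shares of the deceased (Zubin, Samir, and Vidar) are combined into a pool of 1,200,000.
That pool (1,200,000) is divided at the grandchildren's generation into 8 shares of 150,000. Rashid, Gita, Elif, Perrin, Sorcha, and Esperanza each take 150,000. The 2 shares of the deceased (Imani and Linnea) are combined into a pool of 300,000.
That pool (300,000) is divided at the great-grandchildren's generation equally among Jakob, Leilani, Callum, and Ione: 75,000 each.

Rashid receives 150,000.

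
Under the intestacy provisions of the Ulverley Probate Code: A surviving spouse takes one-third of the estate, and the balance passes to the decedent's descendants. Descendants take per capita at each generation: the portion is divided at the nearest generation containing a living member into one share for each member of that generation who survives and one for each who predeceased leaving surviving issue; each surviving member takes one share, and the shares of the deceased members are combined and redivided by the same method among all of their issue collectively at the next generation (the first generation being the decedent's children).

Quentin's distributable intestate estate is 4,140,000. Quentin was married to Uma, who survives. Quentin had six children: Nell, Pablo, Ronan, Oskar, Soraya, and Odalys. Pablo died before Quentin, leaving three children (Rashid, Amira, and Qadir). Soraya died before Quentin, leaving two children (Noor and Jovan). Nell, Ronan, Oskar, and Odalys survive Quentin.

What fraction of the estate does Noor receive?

Noor receives 2/45 of the estate.

Uma takes one-third of 4,140,000 = 1,380,000. The remaining 2,760,000 passes to the descendants.
The descendants' portion (2,760,000) is divided at the children's generation into 6 shares of 460,000. Nell, Ronan, Oskar, and Odalys each take 460,000. The 2 shares of the deceased (Pablo and Soraya) are combined into a pool of 920,000.
That pool (920,000) is divided at the grandchildren's generation equally among Rashid, Amira, Qadir, Noor, and Jovan: 184,000 each.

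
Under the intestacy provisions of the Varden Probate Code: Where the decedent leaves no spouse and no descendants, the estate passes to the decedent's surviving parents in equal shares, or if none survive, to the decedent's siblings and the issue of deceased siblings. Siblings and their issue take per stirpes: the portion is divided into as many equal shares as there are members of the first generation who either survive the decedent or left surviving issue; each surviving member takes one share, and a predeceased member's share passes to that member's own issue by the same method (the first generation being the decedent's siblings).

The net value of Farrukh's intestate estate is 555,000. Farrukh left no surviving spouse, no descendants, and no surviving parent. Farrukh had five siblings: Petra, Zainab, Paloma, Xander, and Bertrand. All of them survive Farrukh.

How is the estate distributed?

The entire 555,000 passes to the siblings and their issue.
That amount (555,000) is divided into 5 shares of 111,000: Petra, Zainab, Paloma, Xander, and Bertrand each take 111,000.

Petra: 111,000; Zainab: 111,000; Paloma: 111,000; Xander: 111,000; Bertrand: 111,000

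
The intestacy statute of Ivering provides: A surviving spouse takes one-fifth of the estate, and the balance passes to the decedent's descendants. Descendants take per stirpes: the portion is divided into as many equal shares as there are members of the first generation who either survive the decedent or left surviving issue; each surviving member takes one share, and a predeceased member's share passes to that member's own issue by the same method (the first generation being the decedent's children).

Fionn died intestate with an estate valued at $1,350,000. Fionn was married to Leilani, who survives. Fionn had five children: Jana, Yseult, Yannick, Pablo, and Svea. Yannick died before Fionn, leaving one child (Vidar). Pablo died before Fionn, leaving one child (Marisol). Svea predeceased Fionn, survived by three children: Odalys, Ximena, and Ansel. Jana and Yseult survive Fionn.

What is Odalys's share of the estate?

Odalys receives $72,000.

Leilani takes one-fifth of $1,350,000 = $270,000. The remaining $1,080,000 passes to the descendants.
The descendants' portion ($1,080,000) is divided into 5 shares of $216,000: Jana and Yseult each take $216,000; Yannick's $216,000 share passes to Yannick's issue; Pablo's $216,000 share passes to Pablo's issue; Svea's $216,000 share passes to Svea's issue.
Yannick's share ($216,000) passes entirely to Vidar.
Pablo's share ($216,000) passes entirely to Marisol.
Svea's share ($216,000) is divided into 3 shares of $72,000: Odalys, Ximena, and Ansel each take $72,000.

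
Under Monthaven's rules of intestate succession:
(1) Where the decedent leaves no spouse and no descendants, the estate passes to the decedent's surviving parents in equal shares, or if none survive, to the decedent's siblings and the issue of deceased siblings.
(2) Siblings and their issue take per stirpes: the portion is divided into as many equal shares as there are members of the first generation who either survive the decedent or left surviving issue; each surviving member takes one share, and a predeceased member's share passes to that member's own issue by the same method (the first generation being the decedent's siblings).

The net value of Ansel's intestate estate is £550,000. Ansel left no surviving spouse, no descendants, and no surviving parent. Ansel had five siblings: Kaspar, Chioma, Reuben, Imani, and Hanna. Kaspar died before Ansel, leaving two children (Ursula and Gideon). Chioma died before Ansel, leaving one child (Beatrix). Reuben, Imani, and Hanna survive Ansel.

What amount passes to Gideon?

The entire £550,000 passes to the siblings and their issue.
That amount (£550,000) is divided into 5 shares of £110,000: Reuben, Imani, and Hanna each take £110,000; Kaspar's £110,000 share passes to Kaspar's issue; Chioma's £110,000 share passes to Chioma's issue.
Kaspar's share (£110,000) is divided into 2 shares of £55,000: Ursula and Gideon each take £55,000.
Chioma's share (£110,000) passes entirely to Beatrix.

Gideon receives £55,000.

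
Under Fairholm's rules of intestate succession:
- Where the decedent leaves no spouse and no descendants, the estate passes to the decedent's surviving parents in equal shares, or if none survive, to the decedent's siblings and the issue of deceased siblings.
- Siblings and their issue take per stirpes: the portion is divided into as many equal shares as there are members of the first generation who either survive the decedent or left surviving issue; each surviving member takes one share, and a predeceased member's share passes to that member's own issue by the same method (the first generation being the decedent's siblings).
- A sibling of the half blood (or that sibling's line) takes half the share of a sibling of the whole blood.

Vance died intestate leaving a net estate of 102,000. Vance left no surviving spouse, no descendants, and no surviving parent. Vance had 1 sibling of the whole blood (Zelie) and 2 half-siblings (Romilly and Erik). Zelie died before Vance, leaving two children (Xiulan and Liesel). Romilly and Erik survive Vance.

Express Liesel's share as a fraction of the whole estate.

Liesel receives 1/4 of the estate.

The entire 102,000 passes to the siblings and their issue.
Counting each half-blood sibling's line as half a unit, there are 2 units in 102,000, so one unit is 51,000. Whole-blood lines (Zelie) take 51,000 each; half-blood lines (Romilly and Erik) take 25,500 each.
Zelie's share (51,000) is divided into 2 shares of 25,500: Xiulan and Liesel each take 25,500.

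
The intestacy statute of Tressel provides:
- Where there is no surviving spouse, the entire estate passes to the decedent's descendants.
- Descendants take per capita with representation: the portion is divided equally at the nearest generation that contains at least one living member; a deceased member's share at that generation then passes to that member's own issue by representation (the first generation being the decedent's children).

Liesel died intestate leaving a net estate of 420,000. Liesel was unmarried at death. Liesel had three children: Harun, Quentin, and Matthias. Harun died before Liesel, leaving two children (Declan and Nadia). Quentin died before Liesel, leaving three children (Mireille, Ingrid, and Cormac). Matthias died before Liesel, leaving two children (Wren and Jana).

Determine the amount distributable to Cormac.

Cormac receives 60,000.

The entire 420,000 passes to the descendants.
No child survives, so the initial division is made at the grandchildren's generation.
That amount (420,000) is divided into 7 shares of 60,000: Declan, Nadia, Mireille, Ingrid, Cormac, Wren, and Jana each take 60,000.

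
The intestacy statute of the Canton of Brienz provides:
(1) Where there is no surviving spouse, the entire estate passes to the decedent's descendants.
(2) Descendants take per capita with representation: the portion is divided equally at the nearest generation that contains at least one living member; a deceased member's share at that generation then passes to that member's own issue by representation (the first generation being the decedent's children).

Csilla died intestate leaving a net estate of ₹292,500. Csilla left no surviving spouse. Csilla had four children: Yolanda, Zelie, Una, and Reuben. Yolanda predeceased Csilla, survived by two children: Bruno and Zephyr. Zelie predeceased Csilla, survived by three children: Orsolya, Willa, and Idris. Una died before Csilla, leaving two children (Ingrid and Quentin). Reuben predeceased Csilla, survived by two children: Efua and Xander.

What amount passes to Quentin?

The entire ₹292,500 passes to the descendants.
No child survives, so the initial division is made at the grandchildren's generation.
That amount (₹292,500) is divided into 9 shares of ₹32,500: Bruno, Zephyr, Orsolya, Willa, Idris, Ingrid, Quentin, Efua, and Xander each take ₹32,500.

Quentin receives ₹32,500.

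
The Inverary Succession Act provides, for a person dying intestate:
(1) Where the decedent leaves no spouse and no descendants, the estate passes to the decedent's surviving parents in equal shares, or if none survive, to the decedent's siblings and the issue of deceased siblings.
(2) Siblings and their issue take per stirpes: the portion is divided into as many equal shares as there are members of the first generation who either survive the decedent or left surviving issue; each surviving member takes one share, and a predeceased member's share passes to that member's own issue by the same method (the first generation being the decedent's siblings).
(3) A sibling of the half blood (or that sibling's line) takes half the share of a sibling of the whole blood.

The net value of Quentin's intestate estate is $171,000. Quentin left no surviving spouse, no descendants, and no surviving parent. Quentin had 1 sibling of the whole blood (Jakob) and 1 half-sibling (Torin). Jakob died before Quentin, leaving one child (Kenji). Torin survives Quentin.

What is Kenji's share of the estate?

The entire $171,000 passes to the siblings and their issue.
Counting each half-blood sibling's line as half a unit, there are 3/2 units in $171,000, so one unit is $114,000. Whole-blood lines (Jakob) take $114,000 each; half-blood lines (Torin) take $57,000 each.
Jakob's share ($114,000) passes entirely to Kenji.

Kenji receives $114,000.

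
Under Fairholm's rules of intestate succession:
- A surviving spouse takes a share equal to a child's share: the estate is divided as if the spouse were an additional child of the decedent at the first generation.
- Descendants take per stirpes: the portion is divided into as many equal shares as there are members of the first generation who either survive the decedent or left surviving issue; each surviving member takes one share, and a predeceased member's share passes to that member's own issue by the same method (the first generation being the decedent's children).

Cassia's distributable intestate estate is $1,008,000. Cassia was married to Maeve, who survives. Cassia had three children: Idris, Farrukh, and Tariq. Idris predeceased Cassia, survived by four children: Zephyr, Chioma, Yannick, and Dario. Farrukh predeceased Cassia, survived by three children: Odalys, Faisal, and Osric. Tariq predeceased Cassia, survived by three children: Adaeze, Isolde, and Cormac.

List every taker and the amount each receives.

Maeve: $252,000; Zephyr: $63,000; Chioma: $63,000; Yannick: $63,000; Dario: $63,000; Odalys: $84,000; Faisal: $84,000; Osric: $84,000; Adaeze: $84,000; Isolde: $84,000; Cormac: $84,000

The spouse counts as an additional share at the children's level, so there are 4 primary shares of $252,000. Maeve takes one such share ($252,000).
The children's combined portion ($756,000) is divided into 3 shares of $252,000: Idris's $252,000 share passes to Idris's issue; Farrukh's $252,000 share passes to Farrukh's issue; Tariq's $252,000 share passes to Tariq's issue.
Idris's share ($252,000) is divided into 4 shares of $63,000: Zephyr, Chioma, Yannick, and Dario each take $63,000.
Farrukh's share ($252,000) is divided into 3 shares of $84,000: Odalys, Faisal, and Osric each take $84,000.
Tariq's share ($252,000) is divided into 3 shares of $84,000: Adaeze, Isolde, and Cormac each take $84,000.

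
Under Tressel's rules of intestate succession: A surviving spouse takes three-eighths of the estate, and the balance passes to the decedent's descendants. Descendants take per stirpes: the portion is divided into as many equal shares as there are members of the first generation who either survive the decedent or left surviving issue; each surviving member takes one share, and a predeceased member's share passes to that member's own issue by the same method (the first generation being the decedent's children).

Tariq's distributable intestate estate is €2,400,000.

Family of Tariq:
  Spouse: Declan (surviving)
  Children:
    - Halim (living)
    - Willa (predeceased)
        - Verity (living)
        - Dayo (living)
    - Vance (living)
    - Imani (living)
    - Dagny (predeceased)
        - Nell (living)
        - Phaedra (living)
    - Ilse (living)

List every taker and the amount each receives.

Declan: €900,000; Halim: €250,000; Verity: €125,000; Dayo: €125,000; Vance: €250,000; Imani: €250,000; Nell: €125,000; Phaedra: €125,000; Ilse: €250,000

Declan takes three-eighths of €2,400,000 = €900,000. The remaining €1,500,000 passes to the descendants.
The descendants' portion (€1,500,000) is divided into 6 shares of €250,000: Halim, Vance, Imani, and Ilse each take €250,000; Willa's €250,000 share passes to Willa's issue; Dagny's €250,000 share passes to Dagny's issue.
Willa's share (€250,000) is divided into 2 shares of €125,000: Verity and Dayo each take €125,000.
Dagny's share (€250,000) is divided into 2 shares of €125,000: Nell and Phaedra each take €125,000.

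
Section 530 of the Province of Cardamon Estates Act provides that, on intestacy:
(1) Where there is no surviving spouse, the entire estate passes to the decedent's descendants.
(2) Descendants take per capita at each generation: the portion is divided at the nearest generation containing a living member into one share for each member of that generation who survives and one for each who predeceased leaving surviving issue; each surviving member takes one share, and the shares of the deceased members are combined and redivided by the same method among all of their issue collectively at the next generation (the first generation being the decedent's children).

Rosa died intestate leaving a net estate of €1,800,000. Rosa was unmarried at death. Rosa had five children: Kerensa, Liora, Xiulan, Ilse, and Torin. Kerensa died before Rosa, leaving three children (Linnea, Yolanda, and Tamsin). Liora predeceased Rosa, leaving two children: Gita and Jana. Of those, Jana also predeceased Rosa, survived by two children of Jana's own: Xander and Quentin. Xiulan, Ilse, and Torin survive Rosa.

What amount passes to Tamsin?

Tamsin receives €144,000.

The entire €1,800,000 passes to the descendants.
That amount (€1,800,000) is divided at the children's generation into 5 shares of €360,000. Xiulan, Ilse, and Torin each take €360,000. The 2 shares of the deceased (Kerensa and Liora) are combined into a pool of €720,000.
That pool (€720,000) is divided at the grandchildren's generation into 5 shares of €144,000. Linnea, Yolanda, Tamsin, and Gita each take €144,000. The remaining share for the deceased Jana (€144,000) is carried to the next generation.
That pool (€144,000) is divided at the great-grandchildren's generation equally among Xander and Quentin: €72,000 each.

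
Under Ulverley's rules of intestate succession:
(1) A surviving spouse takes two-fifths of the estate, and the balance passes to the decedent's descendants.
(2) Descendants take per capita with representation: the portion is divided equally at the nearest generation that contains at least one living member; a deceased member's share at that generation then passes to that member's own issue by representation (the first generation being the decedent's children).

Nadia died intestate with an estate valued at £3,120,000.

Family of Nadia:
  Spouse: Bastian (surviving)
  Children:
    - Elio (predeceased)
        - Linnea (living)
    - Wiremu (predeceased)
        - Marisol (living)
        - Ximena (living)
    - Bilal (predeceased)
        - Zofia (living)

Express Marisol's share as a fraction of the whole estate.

Marisol receives 3/20 of the estate.

Bastian takes two-fifths of £3,120,000 = £1,248,000. The remaining £1,872,000 passes to the descendants.
No child survives, so the initial division is made at the grandchildren's generation.
The descendants' portion (£1,872,000) is divided into 4 shares of £468,000: Linnea, Marisol, Ximena, and Zofia each take £468,000.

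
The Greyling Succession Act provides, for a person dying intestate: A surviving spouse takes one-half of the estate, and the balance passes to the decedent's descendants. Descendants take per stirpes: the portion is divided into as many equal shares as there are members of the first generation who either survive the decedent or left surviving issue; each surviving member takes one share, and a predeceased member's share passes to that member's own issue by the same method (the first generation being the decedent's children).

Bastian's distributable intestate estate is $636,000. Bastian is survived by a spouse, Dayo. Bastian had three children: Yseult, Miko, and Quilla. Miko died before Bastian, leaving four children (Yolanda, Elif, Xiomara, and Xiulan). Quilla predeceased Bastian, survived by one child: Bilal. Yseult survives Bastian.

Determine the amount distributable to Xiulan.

Xiulan receives $26,500.

Dayo takes one-half of $636,000 = $318,000. The remaining $318,000 passes to the descendants.
The descendants' portion ($318,000) is divided into 3 shares of $106,000: Yseult takes $106,000; Miko's $106,000 share passes to Miko's issue; Quilla's $106,000 share passes to Quilla's issue.
Miko's share ($106,000) is divided into 4 shares of $26,500: Yolanda, Elif, Xiomara, and Xiulan each take $26,500.
Quilla's share ($106,000) passes entirely to Bilal.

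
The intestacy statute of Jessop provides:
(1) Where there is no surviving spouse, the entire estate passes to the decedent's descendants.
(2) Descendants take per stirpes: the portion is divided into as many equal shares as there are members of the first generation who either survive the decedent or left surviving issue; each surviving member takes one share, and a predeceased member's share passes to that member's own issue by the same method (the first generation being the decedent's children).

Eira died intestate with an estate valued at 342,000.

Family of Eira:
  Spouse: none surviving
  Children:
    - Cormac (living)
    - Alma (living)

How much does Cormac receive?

Cormac receives 171,000.

The entire 342,000 passes to the descendants.
That amount (342,000) is divided into 2 shares of 171,000: Cormac and Alma each take 171,000.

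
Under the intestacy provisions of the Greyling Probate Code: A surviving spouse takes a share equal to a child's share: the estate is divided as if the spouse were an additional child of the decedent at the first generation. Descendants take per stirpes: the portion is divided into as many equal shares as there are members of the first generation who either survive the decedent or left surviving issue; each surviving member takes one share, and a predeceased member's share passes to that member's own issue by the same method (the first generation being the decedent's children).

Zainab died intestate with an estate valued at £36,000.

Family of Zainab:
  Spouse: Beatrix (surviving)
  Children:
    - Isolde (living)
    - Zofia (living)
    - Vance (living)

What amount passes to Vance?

Vance receives £9,000.

The spouse counts as an additional share at the children's level, so there are 4 primary shares of £9,000. Beatrix takes one such share (£9,000).
The children's combined portion (£27,000) is divided into 3 shares of £9,000: Isolde, Zofia, and Vance each take £9,000.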